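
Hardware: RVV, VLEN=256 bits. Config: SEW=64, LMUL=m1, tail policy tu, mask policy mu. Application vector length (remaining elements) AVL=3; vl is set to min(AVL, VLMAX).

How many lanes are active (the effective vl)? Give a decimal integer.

vl = 3

lanes per group: 256·1/64 = 4
AVL=3 ≤ VLMAX=4, so vl = 3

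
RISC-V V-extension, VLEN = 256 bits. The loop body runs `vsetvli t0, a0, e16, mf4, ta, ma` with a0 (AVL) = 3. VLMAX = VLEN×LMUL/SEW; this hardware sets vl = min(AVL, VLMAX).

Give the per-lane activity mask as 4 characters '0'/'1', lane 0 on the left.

lanes per group: 256·1/4/16 = 4
AVL=3 ≤ VLMAX=4, so vl = 3
bits (lane 0 leftmost): 1110

predicate = 1110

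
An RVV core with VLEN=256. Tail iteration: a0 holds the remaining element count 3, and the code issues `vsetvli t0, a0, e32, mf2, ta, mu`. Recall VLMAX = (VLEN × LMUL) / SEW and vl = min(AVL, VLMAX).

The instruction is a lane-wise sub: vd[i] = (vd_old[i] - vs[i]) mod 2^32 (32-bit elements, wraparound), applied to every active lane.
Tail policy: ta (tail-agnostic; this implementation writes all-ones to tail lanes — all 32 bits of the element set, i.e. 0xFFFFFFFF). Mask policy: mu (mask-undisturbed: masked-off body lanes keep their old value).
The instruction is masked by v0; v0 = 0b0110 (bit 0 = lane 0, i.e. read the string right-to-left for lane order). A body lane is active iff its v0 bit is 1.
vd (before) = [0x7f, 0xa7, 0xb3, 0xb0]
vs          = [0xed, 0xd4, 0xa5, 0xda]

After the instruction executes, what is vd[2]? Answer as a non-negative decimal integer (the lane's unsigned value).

VLMAX = (256 × 1/2) / 32 = 4 lanes
AVL=3 ≤ VLMAX=4, so vl = 3
lane  0: mask-off/keep ⇒ 0x7f
lane  1: sub(0xa7,0xd4) ⇒ 0xffffffd3
lane  2: sub(0xb3,0xa5) ⇒ 0x0e
lane  3: tail/ones ⇒ 0xffffffff

vd[2] = 14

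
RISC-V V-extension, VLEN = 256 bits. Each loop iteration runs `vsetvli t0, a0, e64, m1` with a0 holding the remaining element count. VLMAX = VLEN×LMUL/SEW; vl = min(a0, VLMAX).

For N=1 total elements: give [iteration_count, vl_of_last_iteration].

lanes per group: 256·1/64 = 4
iterations = ceil(1/4) = 1; final-pass vl = 1

[iterations, last_vl] = [1, 1]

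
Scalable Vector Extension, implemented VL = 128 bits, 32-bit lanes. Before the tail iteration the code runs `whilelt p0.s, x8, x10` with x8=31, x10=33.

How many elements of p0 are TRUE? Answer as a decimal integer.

vl = 2

lane count: 128 div 32 = 4
p0[j] = (31+j < 33); true for j=0..1 → 2 lanes set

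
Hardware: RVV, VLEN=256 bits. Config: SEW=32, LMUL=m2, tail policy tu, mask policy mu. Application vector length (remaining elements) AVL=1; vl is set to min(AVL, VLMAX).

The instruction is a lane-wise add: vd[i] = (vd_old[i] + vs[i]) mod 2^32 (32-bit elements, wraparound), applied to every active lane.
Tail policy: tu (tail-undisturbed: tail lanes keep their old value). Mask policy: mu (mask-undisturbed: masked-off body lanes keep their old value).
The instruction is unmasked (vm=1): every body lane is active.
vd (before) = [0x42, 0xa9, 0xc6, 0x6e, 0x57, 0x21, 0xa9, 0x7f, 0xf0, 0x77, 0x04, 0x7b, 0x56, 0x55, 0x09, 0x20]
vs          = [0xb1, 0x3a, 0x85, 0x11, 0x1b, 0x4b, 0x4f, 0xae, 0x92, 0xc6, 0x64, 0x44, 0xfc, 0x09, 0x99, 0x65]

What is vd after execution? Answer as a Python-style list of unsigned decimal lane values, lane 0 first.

lanes per group: 256·2/32 = 16
vl = min(AVL, VLMAX) = min(1, 16) = 1
lane  0: add(0x42,0xb1) ⇒ 0xf3
lane  1: tail/keep ⇒ 0xa9
lane  2: tail/keep ⇒ 0xc6
lane  3: tail/keep ⇒ 0x6e
lane  4: tail/keep ⇒ 0x57
lane  5: tail/keep ⇒ 0x21
lane  6: tail/keep ⇒ 0xa9
lane  7: tail/keep ⇒ 0x7f
lane  8: tail/keep ⇒ 0xf0
lane  9: tail/keep ⇒ 0x77
lane 10: tail/keep ⇒ 0x04
lane 11: tail/keep ⇒ 0x7b
lane 12: tail/keep ⇒ 0x56
lane 13: tail/keep ⇒ 0x55
lane 14: tail/keep ⇒ 0x09
lane 15: tail/keep ⇒ 0x20

vd = [243, 169, 198, 110, 87, 33, 169, 127, 240, 119, 4, 123, 86, 85, 9, 32]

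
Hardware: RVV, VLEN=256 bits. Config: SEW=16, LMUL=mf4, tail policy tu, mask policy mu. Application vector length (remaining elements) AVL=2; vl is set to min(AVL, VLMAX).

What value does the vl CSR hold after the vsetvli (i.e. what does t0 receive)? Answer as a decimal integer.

VLMAX = VLEN×LMUL/SEW = 256×1/4/16 = 4
AVL=2 ≤ VLMAX=4, so vl = 2

vl = 2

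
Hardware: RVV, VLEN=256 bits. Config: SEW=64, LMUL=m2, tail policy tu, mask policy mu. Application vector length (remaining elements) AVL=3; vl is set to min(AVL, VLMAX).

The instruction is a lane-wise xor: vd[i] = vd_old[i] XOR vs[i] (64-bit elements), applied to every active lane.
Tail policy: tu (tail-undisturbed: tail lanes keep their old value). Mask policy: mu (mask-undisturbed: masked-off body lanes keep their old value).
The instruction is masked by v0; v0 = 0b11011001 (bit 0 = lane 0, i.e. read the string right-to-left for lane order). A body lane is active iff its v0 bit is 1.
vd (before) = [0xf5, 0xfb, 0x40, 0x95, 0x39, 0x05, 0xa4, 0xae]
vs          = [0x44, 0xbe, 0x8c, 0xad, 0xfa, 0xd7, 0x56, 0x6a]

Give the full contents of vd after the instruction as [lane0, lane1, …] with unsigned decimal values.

vd = [177, 251, 64, 149, 57, 5, 164, 174]

lanes per group: 256·2/64 = 8
vl = min(AVL, VLMAX) = min(3, 8) = 3
vd[0] xor(0xf5,0x44) -> 0xb1
vd[1] mask-off/keep -> 0xfb
vd[2] mask-off/keep -> 0x40
vd[3] tail/keep -> 0x95
vd[4] tail/keep -> 0x39
vd[5] tail/keep -> 0x05
vd[6] tail/keep -> 0xa4
vd[7] tail/keep -> 0xae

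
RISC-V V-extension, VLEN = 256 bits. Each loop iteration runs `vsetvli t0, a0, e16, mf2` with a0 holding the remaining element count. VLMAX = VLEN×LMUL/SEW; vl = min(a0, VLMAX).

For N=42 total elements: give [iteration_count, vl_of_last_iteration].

lanes per group: 256·1/2/16 = 8
N=42: ⌈42/8⌉ = 6 iters; last vl = 42 − 5×8 = 2

[iterations, last_vl] = [6, 2]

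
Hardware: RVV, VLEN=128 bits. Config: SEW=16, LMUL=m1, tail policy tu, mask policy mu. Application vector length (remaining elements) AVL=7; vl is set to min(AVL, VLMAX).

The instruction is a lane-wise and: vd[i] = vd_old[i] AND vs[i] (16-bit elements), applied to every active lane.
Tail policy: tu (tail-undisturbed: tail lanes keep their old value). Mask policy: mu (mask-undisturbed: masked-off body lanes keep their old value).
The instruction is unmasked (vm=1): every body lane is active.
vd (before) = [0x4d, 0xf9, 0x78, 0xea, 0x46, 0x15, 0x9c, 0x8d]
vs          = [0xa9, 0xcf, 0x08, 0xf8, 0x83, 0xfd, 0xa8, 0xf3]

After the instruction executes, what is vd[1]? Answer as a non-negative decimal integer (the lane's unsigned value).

vd[1] = 201

VLMAX = VLEN×LMUL/SEW = 128×1/16 = 8
vl ← min(7, 8) = 7
[0] and(0x4d,0xa9) = 0x09
[1] and(0xf9,0xcf) = 0xc9
[2] and(0x78,0x08) = 0x08
[3] and(0xea,0xf8) = 0xe8
[4] and(0x46,0x83) = 0x02
[5] and(0x15,0xfd) = 0x15
[6] and(0x9c,0xa8) = 0x88
[7] tail/keep = 0x8d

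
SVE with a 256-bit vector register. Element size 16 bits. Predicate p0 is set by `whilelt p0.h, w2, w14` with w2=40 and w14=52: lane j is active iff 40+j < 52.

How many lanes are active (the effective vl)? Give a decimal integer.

register lanes = 256/16 = 16
p0[j] = (40+j < 52); true for j=0..11 → 12 lanes set

vl = 12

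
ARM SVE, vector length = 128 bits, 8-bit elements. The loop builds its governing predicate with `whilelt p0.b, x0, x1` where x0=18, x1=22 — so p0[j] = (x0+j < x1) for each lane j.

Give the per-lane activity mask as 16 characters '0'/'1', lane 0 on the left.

register lanes = 128/8 = 16
p0[j] = (18+j < 22); true for j=0..3 → 4 lanes set
bits (lane 0 leftmost): 1111000000000000

predicate = 1111000000000000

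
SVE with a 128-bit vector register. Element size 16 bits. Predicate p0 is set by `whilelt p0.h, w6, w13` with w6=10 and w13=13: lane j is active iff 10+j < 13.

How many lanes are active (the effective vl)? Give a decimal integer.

vl = 3

register lanes = 128/16 = 8
whilelt: lane j active iff 10+j < 13 → j < 3 → 3 active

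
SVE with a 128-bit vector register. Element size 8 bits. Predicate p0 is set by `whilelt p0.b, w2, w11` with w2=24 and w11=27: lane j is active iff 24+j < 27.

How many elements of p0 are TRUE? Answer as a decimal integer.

vl = 3

lane count: 128 div 8 = 16
whilelt: lane j active iff 24+j < 27 → j < 3 → 3 active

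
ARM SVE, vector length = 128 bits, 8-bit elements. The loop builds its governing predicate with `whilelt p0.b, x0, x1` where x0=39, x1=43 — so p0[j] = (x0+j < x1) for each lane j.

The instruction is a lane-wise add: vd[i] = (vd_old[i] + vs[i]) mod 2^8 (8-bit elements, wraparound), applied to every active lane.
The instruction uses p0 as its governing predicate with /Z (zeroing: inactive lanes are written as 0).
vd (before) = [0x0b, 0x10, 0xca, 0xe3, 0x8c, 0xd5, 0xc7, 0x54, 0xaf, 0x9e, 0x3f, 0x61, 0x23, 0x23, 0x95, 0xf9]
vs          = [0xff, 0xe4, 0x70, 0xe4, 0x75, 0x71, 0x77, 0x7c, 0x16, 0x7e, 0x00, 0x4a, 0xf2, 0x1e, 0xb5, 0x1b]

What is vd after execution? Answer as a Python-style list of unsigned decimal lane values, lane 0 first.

128-bit reg / 8-bit elem → 16 lanes
active while 39+j < 43, i.e. j ∈ [0,4) capped at 16 ⇒ 4
lane  0: add(0x0b,0xff) ⇒ 0x0a
lane  1: add(0x10,0xe4) ⇒ 0xf4
lane  2: add(0xca,0x70) ⇒ 0x3a
lane  3: add(0xe3,0xe4) ⇒ 0xc7
lane  4: tail/zero ⇒ 0x00
lane  5: tail/zero ⇒ 0x00
lane  6: tail/zero ⇒ 0x00
lane  7: tail/zero ⇒ 0x00
lane  8: tail/zero ⇒ 0x00
lane  9: tail/zero ⇒ 0x00
lane 10: tail/zero ⇒ 0x00
lane 11: tail/zero ⇒ 0x00
lane 12: tail/zero ⇒ 0x00
lane 13: tail/zero ⇒ 0x00
lane 14: tail/zero ⇒ 0x00
lane 15: tail/zero ⇒ 0x00

vd = [10, 244, 58, 199, 0, 0, 0, 0, 0, 0, 0, 0, 0, 0, 0, 0]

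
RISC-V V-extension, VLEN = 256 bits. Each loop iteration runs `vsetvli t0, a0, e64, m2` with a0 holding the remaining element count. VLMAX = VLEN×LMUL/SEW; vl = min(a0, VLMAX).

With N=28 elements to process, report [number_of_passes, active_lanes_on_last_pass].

[iterations, last_vl] = [4, 4]

VLMAX = VLEN×LMUL/SEW = 256×2/64 = 8
N=28: ⌈28/8⌉ = 4 iters; last vl = 28 − 3×8 = 4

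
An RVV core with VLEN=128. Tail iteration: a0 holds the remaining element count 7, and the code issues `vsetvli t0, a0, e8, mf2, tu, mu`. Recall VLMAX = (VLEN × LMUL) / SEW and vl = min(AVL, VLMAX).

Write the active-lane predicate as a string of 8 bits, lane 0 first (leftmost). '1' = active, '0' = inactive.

predicate = 11111110

VLMAX = VLEN×LMUL/SEW = 128×1/2/8 = 8
vl ← min(7, 8) = 7
bits (lane 0 leftmost): 11111110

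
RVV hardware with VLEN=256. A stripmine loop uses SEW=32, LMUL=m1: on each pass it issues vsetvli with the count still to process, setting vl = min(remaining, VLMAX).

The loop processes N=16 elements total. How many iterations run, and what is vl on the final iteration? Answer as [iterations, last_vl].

[iterations, last_vl] = [2, 8]

VLMAX = VLEN×LMUL/SEW = 256×1/32 = 8
iterations = ceil(16/8) = 2; final-pass vl = 8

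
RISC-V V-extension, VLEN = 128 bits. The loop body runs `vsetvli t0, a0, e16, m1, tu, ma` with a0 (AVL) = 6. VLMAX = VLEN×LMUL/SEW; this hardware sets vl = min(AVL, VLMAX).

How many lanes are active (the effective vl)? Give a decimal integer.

vl = 6

VLMAX = (128 × 1) / 16 = 8 lanes
vl ← min(6, 8) = 6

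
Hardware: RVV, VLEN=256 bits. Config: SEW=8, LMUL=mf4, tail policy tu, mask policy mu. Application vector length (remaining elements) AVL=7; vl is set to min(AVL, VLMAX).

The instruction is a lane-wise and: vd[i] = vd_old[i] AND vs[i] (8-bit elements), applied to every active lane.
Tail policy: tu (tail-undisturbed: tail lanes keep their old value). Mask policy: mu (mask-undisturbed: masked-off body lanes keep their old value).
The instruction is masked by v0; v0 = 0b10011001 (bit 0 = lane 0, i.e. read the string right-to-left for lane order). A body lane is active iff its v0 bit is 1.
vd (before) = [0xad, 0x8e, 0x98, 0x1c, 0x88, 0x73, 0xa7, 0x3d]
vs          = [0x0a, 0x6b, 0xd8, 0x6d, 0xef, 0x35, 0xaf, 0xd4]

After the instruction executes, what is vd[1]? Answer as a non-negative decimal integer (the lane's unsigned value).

lanes per group: 256·1/4/8 = 8
AVL=7 ≤ VLMAX=8, so vl = 7
lane  0: and(0xad,0x0a) ⇒ 0x08
lane  1: mask-off/keep ⇒ 0x8e
lane  2: mask-off/keep ⇒ 0x98
lane  3: and(0x1c,0x6d) ⇒ 0x0c
lane  4: and(0x88,0xef) ⇒ 0x88
lane  5: mask-off/keep ⇒ 0x73
lane  6: mask-off/keep ⇒ 0xa7
lane  7: tail/keep ⇒ 0x3d

vd[1] = 142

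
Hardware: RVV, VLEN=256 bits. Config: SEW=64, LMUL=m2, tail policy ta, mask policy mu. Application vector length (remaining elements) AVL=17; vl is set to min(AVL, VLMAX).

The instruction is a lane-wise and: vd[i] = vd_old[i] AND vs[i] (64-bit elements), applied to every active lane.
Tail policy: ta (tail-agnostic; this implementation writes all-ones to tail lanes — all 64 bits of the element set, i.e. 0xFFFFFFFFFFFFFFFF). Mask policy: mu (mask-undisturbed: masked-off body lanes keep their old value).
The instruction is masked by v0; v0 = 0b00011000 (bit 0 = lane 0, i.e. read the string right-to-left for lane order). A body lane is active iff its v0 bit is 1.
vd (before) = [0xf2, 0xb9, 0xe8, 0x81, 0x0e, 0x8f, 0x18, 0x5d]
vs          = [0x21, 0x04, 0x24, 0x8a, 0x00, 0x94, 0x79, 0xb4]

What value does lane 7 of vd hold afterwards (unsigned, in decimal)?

vd[7] = 93

VLMAX = VLEN×LMUL/SEW = 256×2/64 = 8
vl = min(AVL, VLMAX) = min(17, 8) = 8
vd[0] mask-off/keep -> 0xf2
vd[1] mask-off/keep -> 0xb9
vd[2] mask-off/keep -> 0xe8
vd[3] and(0x81,0x8a) -> 0x80
vd[4] and(0x0e,0x00) -> 0x00
vd[5] mask-off/keep -> 0x8f
vd[6] mask-off/keep -> 0x18
vd[7] mask-off/keep -> 0x5d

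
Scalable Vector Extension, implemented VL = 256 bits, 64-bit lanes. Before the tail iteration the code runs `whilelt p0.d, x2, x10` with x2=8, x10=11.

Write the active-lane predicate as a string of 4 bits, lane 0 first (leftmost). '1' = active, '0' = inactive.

predicate = 1110

256-bit reg / 64-bit elem → 4 lanes
active while 8+j < 11, i.e. j ∈ [0,3) capped at 4 ⇒ 3
bits (lane 0 leftmost): 1110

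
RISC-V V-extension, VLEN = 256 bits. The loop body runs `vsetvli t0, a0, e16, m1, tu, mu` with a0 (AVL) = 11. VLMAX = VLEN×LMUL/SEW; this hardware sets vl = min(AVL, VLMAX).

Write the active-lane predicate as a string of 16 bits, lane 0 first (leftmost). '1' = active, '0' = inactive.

predicate = 1111111111100000

VLMAX = (256 × 1) / 16 = 16 lanes
vl ← min(11, 16) = 11
bits (lane 0 leftmost): 1111111111100000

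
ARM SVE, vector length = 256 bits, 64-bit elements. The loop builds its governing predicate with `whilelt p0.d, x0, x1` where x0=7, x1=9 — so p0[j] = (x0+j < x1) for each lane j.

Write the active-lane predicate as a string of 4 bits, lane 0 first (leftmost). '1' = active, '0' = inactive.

predicate = 1100

register lanes = 256/64 = 4
p0[j] = (7+j < 9); true for j=0..1 → 2 lanes set
bits (lane 0 leftmost): 1100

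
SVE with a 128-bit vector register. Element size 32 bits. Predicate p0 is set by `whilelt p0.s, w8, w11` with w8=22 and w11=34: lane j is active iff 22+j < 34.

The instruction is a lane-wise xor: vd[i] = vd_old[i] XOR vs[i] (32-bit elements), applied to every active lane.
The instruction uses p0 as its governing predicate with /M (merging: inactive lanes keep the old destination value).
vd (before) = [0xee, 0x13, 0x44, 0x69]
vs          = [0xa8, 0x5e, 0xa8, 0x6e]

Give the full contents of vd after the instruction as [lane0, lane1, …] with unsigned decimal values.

vd = [70, 77, 236, 7]

128-bit reg / 32-bit elem → 4 lanes
whilelt: lane j active iff 22+j < 34 → j < 12 → 4 active
  i=0: xor(0xee,0xa8) → 70
  i=1: xor(0x13,0x5e) → 77
  i=2: xor(0x44,0xa8) → 236
  i=3: xor(0x69,0x6e) → 7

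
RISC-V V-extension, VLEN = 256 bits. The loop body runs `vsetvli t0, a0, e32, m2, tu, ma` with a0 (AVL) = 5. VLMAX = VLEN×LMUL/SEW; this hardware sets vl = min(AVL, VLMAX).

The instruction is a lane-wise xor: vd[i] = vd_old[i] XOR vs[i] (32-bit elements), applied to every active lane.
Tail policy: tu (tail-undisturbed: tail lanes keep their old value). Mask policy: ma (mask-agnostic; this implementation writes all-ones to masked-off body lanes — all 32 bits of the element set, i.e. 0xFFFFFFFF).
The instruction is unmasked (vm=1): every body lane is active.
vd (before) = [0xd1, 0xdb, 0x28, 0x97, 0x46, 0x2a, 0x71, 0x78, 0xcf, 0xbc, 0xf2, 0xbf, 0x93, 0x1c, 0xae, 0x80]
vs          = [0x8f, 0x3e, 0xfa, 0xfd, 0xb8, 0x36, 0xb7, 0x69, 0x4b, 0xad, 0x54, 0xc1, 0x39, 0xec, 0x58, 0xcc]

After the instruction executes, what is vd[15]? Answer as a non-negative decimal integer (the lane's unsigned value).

VLMAX = (256 × 2) / 32 = 16 lanes
AVL=5 ≤ VLMAX=16, so vl = 5
lane  0: xor(0xd1,0x8f) ⇒ 0x5e
lane  1: xor(0xdb,0x3e) ⇒ 0xe5
lane  2: xor(0x28,0xfa) ⇒ 0xd2
lane  3: xor(0x97,0xfd) ⇒ 0x6a
lane  4: xor(0x46,0xb8) ⇒ 0xfe
lane  5: tail/keep ⇒ 0x2a
lane  6: tail/keep ⇒ 0x71
lane  7: tail/keep ⇒ 0x78
lane  8: tail/keep ⇒ 0xcf
lane  9: tail/keep ⇒ 0xbc
lane 10: tail/keep ⇒ 0xf2
lane 11: tail/keep ⇒ 0xbf
lane 12: tail/keep ⇒ 0x93
lane 13: tail/keep ⇒ 0x1c
lane 14: tail/keep ⇒ 0xae
lane 15: tail/keep ⇒ 0x80

vd[15] = 128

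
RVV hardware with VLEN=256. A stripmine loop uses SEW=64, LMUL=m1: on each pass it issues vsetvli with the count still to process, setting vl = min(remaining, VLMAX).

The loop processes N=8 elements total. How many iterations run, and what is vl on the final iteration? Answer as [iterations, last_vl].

[iterations, last_vl] = [2, 4]

VLMAX = (256 × 1) / 64 = 4 lanes
N=8: ⌈8/4⌉ = 2 iters; last vl = 8 − 1×4 = 4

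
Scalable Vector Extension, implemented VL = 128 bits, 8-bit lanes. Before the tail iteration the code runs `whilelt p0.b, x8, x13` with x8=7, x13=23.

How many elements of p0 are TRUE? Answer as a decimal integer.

register lanes = 128/8 = 16
whilelt: lane j active iff 7+j < 23 → j < 16 → 16 active

vl = 16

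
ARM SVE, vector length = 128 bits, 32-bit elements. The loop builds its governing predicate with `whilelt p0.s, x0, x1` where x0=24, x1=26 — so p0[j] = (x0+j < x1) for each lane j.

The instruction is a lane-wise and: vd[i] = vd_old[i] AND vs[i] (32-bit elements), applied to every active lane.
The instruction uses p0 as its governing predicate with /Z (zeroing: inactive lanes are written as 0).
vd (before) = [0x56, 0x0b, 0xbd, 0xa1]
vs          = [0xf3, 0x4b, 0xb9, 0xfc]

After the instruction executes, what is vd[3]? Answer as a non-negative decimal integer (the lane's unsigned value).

lane count: 128 div 32 = 4
p0[j] = (24+j < 26); true for j=0..1 → 2 lanes set
lane  0: and(0x56,0xf3) ⇒ 0x52
lane  1: and(0x0b,0x4b) ⇒ 0x0b
lane  2: tail/zero ⇒ 0x00
lane  3: tail/zero ⇒ 0x00

vd[3] = 0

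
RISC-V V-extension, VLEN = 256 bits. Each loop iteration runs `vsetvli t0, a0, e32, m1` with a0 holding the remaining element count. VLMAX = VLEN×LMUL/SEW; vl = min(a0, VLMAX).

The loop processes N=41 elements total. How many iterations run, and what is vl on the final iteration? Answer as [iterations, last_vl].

[iterations, last_vl] = [6, 1]

lanes per group: 256·1/32 = 8
N=41: ⌈41/8⌉ = 6 iters; last vl = 41 − 5×8 = 1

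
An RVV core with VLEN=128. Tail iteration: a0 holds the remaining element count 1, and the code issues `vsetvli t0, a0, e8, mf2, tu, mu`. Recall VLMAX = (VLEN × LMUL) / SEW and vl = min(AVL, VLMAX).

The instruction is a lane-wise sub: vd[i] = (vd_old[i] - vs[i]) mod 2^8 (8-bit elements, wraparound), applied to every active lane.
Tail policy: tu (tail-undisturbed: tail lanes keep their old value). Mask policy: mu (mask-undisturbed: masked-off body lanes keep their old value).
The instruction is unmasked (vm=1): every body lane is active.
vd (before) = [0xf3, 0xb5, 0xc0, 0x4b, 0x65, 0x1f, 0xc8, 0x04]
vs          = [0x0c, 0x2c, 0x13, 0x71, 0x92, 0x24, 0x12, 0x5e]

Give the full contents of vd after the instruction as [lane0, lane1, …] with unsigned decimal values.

vd = [231, 181, 192, 75, 101, 31, 200, 4]

lanes per group: 128·1/2/8 = 8
AVL=1 ≤ VLMAX=8, so vl = 1
lane  0: sub(0xf3,0x0c) ⇒ 0xe7
lane  1: tail/keep ⇒ 0xb5
lane  2: tail/keep ⇒ 0xc0
lane  3: tail/keep ⇒ 0x4b
lane  4: tail/keep ⇒ 0x65
lane  5: tail/keep ⇒ 0x1f
lane  6: tail/keep ⇒ 0xc8
lane  7: tail/keep ⇒ 0x04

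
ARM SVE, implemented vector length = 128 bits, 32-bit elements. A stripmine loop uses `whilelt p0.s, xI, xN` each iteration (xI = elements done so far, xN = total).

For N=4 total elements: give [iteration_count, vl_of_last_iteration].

[iterations, last_vl] = [1, 4]

lane count: 128 div 32 = 4
4 elements at 4/iter → 1 passes, remainder 4 on the last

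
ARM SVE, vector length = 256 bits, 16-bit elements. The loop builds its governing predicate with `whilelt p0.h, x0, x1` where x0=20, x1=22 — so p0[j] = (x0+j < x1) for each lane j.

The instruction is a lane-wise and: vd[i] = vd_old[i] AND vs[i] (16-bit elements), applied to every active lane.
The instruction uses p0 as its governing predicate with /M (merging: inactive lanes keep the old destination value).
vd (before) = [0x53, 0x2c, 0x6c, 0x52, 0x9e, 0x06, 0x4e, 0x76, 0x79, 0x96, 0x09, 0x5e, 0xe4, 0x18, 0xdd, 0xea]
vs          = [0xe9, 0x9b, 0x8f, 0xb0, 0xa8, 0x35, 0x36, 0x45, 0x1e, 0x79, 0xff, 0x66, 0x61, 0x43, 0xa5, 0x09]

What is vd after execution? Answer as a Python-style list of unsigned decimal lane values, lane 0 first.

256-bit reg / 16-bit elem → 16 lanes
active while 20+j < 22, i.e. j ∈ [0,2) capped at 16 ⇒ 2
lane  0: and(0x53,0xe9) ⇒ 0x41
lane  1: and(0x2c,0x9b) ⇒ 0x08
lane  2: tail/keep ⇒ 0x6c
lane  3: tail/keep ⇒ 0x52
lane  4: tail/keep ⇒ 0x9e
lane  5: tail/keep ⇒ 0x06
lane  6: tail/keep ⇒ 0x4e
lane  7: tail/keep ⇒ 0x76
lane  8: tail/keep ⇒ 0x79
lane  9: tail/keep ⇒ 0x96
lane 10: tail/keep ⇒ 0x09
lane 11: tail/keep ⇒ 0x5e
lane 12: tail/keep ⇒ 0xe4
lane 13: tail/keep ⇒ 0x18
lane 14: tail/keep ⇒ 0xdd
lane 15: tail/keep ⇒ 0xea

vd = [65, 8, 108, 82, 158, 6, 78, 118, 121, 150, 9, 94, 228, 24, 221, 234]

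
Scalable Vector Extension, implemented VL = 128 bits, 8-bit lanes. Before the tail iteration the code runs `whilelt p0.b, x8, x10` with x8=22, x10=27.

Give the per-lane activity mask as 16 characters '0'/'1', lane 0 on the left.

predicate = 1111100000000000

128-bit reg / 8-bit elem → 16 lanes
p0[j] = (22+j < 27); true for j=0..4 → 5 lanes set
bits (lane 0 leftmost): 1111100000000000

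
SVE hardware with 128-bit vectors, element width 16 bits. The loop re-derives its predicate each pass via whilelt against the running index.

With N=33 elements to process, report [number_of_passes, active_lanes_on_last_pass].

lane count: 128 div 16 = 8
iterations = ceil(33/8) = 5; final-pass vl = 1

[iterations, last_vl] = [5, 1]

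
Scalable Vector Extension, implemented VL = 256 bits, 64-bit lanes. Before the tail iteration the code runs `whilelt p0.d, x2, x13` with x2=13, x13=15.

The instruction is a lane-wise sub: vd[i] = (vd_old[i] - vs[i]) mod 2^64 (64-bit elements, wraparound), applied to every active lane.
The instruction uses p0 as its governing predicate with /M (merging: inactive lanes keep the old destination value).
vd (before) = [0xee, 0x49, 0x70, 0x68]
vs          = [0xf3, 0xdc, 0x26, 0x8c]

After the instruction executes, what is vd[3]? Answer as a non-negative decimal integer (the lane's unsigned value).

vd[3] = 104

256-bit reg / 64-bit elem → 4 lanes
active while 13+j < 15, i.e. j ∈ [0,2) capped at 4 ⇒ 2
vd[0] sub(0xee,0xf3) -> 0xfffffffffffffffb
vd[1] sub(0x49,0xdc) -> 0xffffffffffffff6d
vd[2] tail/keep -> 0x70
vd[3] tail/keep -> 0x68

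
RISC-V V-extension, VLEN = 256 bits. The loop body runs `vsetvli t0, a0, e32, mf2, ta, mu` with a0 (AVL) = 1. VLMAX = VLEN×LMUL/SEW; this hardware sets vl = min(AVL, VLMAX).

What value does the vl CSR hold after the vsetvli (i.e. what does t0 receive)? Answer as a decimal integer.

lanes per group: 256·1/2/32 = 4
vl ← min(1, 4) = 1

vl = 1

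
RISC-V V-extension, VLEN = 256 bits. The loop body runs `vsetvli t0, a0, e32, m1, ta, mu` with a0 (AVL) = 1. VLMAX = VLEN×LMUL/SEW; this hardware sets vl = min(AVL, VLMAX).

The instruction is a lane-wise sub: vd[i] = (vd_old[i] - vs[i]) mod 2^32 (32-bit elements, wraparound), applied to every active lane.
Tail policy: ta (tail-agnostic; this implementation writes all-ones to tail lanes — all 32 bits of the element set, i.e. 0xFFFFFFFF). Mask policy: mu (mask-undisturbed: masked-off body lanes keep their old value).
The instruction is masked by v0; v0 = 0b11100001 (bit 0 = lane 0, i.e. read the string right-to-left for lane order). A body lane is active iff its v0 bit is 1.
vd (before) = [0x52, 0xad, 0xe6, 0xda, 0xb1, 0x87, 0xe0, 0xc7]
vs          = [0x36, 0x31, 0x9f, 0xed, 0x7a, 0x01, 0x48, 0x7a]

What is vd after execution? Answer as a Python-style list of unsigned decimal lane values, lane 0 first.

lanes per group: 256·1/32 = 8
vl = min(AVL, VLMAX) = min(1, 8) = 1
  i=0: sub(0x52,0x36) → 28
  i=1: tail/ones → 4294967295
  i=2: tail/ones → 4294967295
  i=3: tail/ones → 4294967295
  i=4: tail/ones → 4294967295
  i=5: tail/ones → 4294967295
  i=6: tail/ones → 4294967295
  i=7: tail/ones → 4294967295

vd = [28, 4294967295, 4294967295, 4294967295, 4294967295, 4294967295, 4294967295, 4294967295]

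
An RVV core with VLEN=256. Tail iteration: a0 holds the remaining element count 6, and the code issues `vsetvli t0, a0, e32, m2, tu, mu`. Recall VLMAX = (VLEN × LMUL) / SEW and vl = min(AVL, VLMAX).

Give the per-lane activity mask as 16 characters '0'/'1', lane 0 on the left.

VLMAX = (256 × 2) / 32 = 16 lanes
AVL=6 ≤ VLMAX=16, so vl = 6
bits (lane 0 leftmost): 1111110000000000

predicate = 1111110000000000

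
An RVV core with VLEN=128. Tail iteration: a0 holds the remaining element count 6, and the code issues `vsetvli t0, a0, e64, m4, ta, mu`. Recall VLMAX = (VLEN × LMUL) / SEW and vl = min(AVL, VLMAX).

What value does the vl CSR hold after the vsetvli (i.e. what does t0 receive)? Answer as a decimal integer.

vl = 6

VLMAX = VLEN×LMUL/SEW = 128×4/64 = 8
vl = min(AVL, VLMAX) = min(6, 8) = 6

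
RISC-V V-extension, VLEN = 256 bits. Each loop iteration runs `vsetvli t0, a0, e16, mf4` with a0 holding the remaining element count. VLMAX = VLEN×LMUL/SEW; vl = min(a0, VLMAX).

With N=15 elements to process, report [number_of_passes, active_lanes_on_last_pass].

[iterations, last_vl] = [4, 3]

lanes per group: 256·1/4/16 = 4
N=15: ⌈15/4⌉ = 4 iters; last vl = 15 − 3×4 = 3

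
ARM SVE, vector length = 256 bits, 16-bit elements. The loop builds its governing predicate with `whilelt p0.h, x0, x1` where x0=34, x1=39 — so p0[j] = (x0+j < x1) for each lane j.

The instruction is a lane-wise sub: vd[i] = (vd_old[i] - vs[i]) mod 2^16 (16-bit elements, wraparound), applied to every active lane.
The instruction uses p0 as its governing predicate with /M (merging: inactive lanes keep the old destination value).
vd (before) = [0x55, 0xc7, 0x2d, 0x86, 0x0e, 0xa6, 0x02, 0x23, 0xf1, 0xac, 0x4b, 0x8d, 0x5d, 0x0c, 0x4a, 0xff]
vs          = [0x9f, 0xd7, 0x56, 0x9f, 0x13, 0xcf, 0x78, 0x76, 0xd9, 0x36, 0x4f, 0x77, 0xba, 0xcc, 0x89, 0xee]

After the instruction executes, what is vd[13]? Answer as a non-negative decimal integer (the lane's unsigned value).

vd[13] = 12

lane count: 256 div 16 = 16
whilelt: lane j active iff 34+j < 39 → j < 5 → 5 active
vd[0] sub(0x55,0x9f) -> 0xffb6
vd[1] sub(0xc7,0xd7) -> 0xfff0
vd[2] sub(0x2d,0x56) -> 0xffd7
vd[3] sub(0x86,0x9f) -> 0xffe7
vd[4] sub(0x0e,0x13) -> 0xfffb
vd[5] tail/keep -> 0xa6
vd[6] tail/keep -> 0x02
vd[7] tail/keep -> 0x23
vd[8] tail/keep -> 0xf1
vd[9] tail/keep -> 0xac
vd[10] tail/keep -> 0x4b
vd[11] tail/keep -> 0x8d
vd[12] tail/keep -> 0x5d
vd[13] tail/keep -> 0x0c
vd[14] tail/keep -> 0x4a
vd[15] tail/keep -> 0xff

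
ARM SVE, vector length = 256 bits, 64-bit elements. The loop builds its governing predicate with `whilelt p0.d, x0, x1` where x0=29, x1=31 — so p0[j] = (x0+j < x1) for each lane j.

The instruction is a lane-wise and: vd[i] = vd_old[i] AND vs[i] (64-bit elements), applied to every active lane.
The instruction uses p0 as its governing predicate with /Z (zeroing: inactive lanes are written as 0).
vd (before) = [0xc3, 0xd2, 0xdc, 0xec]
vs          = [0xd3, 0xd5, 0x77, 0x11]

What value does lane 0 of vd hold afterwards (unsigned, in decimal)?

register lanes = 256/64 = 4
p0[j] = (29+j < 31); true for j=0..1 → 2 lanes set
vd[0] and(0xc3,0xd3) -> 0xc3
vd[1] and(0xd2,0xd5) -> 0xd0
vd[2] tail/zero -> 0x00
vd[3] tail/zero -> 0x00

vd[0] = 195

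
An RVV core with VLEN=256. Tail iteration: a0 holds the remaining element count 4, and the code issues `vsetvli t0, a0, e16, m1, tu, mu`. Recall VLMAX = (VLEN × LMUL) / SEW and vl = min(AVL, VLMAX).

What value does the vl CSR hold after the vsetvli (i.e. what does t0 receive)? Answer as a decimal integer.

lanes per group: 256·1/16 = 16
AVL=4 ≤ VLMAX=16, so vl = 4

vl = 4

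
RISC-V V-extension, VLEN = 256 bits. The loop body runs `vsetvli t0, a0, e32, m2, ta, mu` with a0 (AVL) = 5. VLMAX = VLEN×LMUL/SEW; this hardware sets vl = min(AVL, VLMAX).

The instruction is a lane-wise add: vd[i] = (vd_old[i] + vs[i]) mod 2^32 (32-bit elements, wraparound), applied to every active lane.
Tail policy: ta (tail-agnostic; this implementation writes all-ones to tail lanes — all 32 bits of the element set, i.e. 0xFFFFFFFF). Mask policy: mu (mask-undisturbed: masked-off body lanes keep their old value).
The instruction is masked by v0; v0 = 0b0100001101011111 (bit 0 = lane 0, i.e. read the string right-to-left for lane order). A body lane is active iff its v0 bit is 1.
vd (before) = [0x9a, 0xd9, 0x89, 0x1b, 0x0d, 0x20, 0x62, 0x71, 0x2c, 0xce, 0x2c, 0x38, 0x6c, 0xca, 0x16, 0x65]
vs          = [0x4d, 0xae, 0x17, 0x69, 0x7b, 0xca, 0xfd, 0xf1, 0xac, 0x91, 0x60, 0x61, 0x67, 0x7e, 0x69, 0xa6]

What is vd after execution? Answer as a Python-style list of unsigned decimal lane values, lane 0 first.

lanes per group: 256·2/32 = 16
vl = min(AVL, VLMAX) = min(5, 16) = 5
  i=0: add(0x9a,0x4d) → 231
  i=1: add(0xd9,0xae) → 391
  i=2: add(0x89,0x17) → 160
  i=3: add(0x1b,0x69) → 132
  i=4: add(0x0d,0x7b) → 136
  i=5: tail/ones → 4294967295
  i=6: tail/ones → 4294967295
  i=7: tail/ones → 4294967295
  i=8: tail/ones → 4294967295
  i=9: tail/ones → 4294967295
  i=10: tail/ones → 4294967295
  i=11: tail/ones → 4294967295
  i=12: tail/ones → 4294967295
  i=13: tail/ones → 4294967295
  i=14: tail/ones → 4294967295
  i=15: tail/ones → 4294967295

vd = [231, 391, 160, 132, 136, 4294967295, 4294967295, 4294967295, 4294967295, 4294967295, 4294967295, 4294967295, 4294967295, 4294967295, 4294967295, 4294967295]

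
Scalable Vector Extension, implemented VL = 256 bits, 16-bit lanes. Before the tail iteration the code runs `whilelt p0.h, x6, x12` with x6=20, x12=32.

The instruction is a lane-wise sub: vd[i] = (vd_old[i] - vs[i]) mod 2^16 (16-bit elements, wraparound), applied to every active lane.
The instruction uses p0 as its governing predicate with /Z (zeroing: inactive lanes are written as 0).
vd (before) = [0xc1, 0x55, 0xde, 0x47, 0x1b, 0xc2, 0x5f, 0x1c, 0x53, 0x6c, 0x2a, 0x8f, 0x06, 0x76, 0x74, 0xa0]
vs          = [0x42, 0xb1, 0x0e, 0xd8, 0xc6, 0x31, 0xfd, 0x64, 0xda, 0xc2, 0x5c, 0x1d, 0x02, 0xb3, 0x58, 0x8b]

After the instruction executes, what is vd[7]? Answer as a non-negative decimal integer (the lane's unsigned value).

vd[7] = 65464

lane count: 256 div 16 = 16
p0[j] = (20+j < 32); true for j=0..11 → 12 lanes set
lane  0: sub(0xc1,0x42) ⇒ 0x7f
lane  1: sub(0x55,0xb1) ⇒ 0xffa4
lane  2: sub(0xde,0x0e) ⇒ 0xd0
lane  3: sub(0x47,0xd8) ⇒ 0xff6f
lane  4: sub(0x1b,0xc6) ⇒ 0xff55
lane  5: sub(0xc2,0x31) ⇒ 0x91
lane  6: sub(0x5f,0xfd) ⇒ 0xff62
lane  7: sub(0x1c,0x64) ⇒ 0xffb8
lane  8: sub(0x53,0xda) ⇒ 0xff79
lane  9: sub(0x6c,0xc2) ⇒ 0xffaa
lane 10: sub(0x2a,0x5c) ⇒ 0xffce
lane 11: sub(0x8f,0x1d) ⇒ 0x72
lane 12: tail/zero ⇒ 0x00
lane 13: tail/zero ⇒ 0x00
lane 14: tail/zero ⇒ 0x00
lane 15: tail/zero ⇒ 0x00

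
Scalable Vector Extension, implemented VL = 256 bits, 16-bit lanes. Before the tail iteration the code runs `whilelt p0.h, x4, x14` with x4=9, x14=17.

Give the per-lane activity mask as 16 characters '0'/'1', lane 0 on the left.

predicate = 1111111100000000

register lanes = 256/16 = 16
p0[j] = (9+j < 17); true for j=0..7 → 8 lanes set
bits (lane 0 leftmost): 1111111100000000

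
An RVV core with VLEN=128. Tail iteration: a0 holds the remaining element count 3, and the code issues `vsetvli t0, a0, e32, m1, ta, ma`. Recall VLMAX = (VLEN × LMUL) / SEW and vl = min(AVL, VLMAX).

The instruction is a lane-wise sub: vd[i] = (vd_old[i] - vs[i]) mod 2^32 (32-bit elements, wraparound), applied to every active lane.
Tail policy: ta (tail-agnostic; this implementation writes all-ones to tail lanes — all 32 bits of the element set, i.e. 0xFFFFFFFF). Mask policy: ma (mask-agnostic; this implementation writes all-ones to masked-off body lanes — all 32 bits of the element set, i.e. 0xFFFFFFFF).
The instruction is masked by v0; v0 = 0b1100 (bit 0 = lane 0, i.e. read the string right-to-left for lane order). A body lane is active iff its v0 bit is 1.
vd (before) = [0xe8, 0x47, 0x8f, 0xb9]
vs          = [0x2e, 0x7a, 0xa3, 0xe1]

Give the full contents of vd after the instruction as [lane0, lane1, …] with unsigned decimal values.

vd = [4294967295, 4294967295, 4294967276, 4294967295]

VLMAX = VLEN×LMUL/SEW = 128×1/32 = 4
vl = min(AVL, VLMAX) = min(3, 4) = 3
lane  0: mask-off/ones ⇒ 0xffffffff
lane  1: mask-off/ones ⇒ 0xffffffff
lane  2: sub(0x8f,0xa3) ⇒ 0xffffffec
lane  3: tail/ones ⇒ 0xffffffff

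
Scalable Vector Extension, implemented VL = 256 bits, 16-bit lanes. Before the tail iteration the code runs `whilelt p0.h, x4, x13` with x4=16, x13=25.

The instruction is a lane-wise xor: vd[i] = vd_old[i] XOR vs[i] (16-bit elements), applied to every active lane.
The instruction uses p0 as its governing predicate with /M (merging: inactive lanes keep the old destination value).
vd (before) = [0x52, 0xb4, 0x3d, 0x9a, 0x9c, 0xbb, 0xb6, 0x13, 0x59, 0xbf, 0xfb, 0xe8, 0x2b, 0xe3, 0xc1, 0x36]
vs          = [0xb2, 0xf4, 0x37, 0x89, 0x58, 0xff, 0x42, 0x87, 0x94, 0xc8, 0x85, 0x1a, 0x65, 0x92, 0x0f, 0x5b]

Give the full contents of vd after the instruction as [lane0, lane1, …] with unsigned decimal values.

register lanes = 256/16 = 16
active while 16+j < 25, i.e. j ∈ [0,9) capped at 16 ⇒ 9
  i=0: xor(0x52,0xb2) → 224
  i=1: xor(0xb4,0xf4) → 64
  i=2: xor(0x3d,0x37) → 10
  i=3: xor(0x9a,0x89) → 19
  i=4: xor(0x9c,0x58) → 196
  i=5: xor(0xbb,0xff) → 68
  i=6: xor(0xb6,0x42) → 244
  i=7: xor(0x13,0x87) → 148
  i=8: xor(0x59,0x94) → 205
  i=9: tail/keep → 191
  i=10: tail/keep → 251
  i=11: tail/keep → 232
  i=12: tail/keep → 43
  i=13: tail/keep → 227
  i=14: tail/keep → 193
  i=15: tail/keep → 54

vd = [224, 64, 10, 19, 196, 68, 244, 148, 205, 191, 251, 232, 43, 227, 193, 54]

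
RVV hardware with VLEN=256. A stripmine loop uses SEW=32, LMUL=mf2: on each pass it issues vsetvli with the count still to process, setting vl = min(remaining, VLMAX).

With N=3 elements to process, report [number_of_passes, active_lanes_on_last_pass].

lanes per group: 256·1/2/32 = 4
iterations = ceil(3/4) = 1; final-pass vl = 3

[iterations, last_vl] = [1, 3]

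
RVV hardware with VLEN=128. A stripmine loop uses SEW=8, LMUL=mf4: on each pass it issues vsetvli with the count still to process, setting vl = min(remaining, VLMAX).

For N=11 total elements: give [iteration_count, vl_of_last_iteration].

VLMAX = VLEN×LMUL/SEW = 128×1/4/8 = 4
11 elements at 4/iter → 3 passes, remainder 3 on the last

[iterations, last_vl] = [3, 3]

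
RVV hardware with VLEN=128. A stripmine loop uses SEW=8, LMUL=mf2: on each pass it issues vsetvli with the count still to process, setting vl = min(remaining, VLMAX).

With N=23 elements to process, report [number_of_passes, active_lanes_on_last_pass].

[iterations, last_vl] = [3, 7]

lanes per group: 128·1/2/8 = 8
23 elements at 8/iter → 3 passes, remainder 7 on the last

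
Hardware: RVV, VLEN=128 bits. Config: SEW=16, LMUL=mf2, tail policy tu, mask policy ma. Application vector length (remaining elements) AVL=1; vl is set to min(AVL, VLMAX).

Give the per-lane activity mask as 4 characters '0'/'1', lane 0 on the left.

predicate = 1000

VLMAX = (128 × 1/2) / 16 = 4 lanes
vl = min(AVL, VLMAX) = min(1, 4) = 1
bits (lane 0 leftmost): 1000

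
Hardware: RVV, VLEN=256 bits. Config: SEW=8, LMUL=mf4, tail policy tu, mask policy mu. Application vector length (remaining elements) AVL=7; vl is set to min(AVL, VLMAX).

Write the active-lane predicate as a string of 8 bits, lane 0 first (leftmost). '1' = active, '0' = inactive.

predicate = 11111110

VLMAX = VLEN×LMUL/SEW = 256×1/4/8 = 8
vl ← min(7, 8) = 7
bits (lane 0 leftmost): 11111110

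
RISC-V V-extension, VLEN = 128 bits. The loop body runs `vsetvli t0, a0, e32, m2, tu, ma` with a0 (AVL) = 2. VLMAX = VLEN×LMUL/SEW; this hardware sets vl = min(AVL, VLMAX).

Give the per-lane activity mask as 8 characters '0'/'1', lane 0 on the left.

VLMAX = (128 × 2) / 32 = 8 lanes
vl ← min(2, 8) = 2
bits (lane 0 leftmost): 11000000

predicate = 11000000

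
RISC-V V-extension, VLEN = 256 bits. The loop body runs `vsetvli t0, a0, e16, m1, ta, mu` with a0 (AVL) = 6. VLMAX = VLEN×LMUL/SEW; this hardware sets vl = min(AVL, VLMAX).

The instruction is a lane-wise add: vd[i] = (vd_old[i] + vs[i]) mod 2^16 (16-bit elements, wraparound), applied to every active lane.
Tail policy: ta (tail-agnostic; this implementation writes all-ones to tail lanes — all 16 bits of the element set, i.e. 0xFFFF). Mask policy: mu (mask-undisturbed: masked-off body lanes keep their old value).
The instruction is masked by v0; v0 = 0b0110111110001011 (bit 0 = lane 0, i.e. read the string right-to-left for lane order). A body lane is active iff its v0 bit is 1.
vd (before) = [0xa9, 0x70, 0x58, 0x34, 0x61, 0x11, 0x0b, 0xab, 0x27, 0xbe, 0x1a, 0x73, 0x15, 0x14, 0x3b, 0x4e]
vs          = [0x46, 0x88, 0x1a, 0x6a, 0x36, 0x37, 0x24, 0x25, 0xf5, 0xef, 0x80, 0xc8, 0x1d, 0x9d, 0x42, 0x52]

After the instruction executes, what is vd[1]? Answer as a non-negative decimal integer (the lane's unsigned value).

lanes per group: 256·1/16 = 16
vl ← min(6, 16) = 6
lane  0: add(0xa9,0x46) ⇒ 0xef
lane  1: add(0x70,0x88) ⇒ 0xf8
lane  2: mask-off/keep ⇒ 0x58
lane  3: add(0x34,0x6a) ⇒ 0x9e
lane  4: mask-off/keep ⇒ 0x61
lane  5: mask-off/keep ⇒ 0x11
lane  6: tail/ones ⇒ 0xffff
lane  7: tail/ones ⇒ 0xffff
lane  8: tail/ones ⇒ 0xffff
lane  9: tail/ones ⇒ 0xffff
lane 10: tail/ones ⇒ 0xffff
lane 11: tail/ones ⇒ 0xffff
lane 12: tail/ones ⇒ 0xffff
lane 13: tail/ones ⇒ 0xffff
lane 14: tail/ones ⇒ 0xffff
lane 15: tail/ones ⇒ 0xffff

vd[1] = 248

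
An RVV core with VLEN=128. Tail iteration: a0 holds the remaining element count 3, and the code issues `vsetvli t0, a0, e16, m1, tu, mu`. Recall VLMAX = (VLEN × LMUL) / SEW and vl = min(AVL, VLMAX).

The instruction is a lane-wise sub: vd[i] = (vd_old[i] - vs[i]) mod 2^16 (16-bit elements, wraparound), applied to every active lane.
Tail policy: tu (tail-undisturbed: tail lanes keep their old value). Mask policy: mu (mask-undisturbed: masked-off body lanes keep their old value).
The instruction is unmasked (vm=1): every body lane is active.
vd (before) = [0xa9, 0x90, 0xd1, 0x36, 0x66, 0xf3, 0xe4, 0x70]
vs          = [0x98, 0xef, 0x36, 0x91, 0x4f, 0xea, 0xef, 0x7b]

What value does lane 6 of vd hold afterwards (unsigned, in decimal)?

VLMAX = (128 × 1) / 16 = 8 lanes
vl ← min(3, 8) = 3
lane  0: sub(0xa9,0x98) ⇒ 0x11
lane  1: sub(0x90,0xef) ⇒ 0xffa1
lane  2: sub(0xd1,0x36) ⇒ 0x9b
lane  3: tail/keep ⇒ 0x36
lane  4: tail/keep ⇒ 0x66
lane  5: tail/keep ⇒ 0xf3
lane  6: tail/keep ⇒ 0xe4
lane  7: tail/keep ⇒ 0x70

vd[6] = 228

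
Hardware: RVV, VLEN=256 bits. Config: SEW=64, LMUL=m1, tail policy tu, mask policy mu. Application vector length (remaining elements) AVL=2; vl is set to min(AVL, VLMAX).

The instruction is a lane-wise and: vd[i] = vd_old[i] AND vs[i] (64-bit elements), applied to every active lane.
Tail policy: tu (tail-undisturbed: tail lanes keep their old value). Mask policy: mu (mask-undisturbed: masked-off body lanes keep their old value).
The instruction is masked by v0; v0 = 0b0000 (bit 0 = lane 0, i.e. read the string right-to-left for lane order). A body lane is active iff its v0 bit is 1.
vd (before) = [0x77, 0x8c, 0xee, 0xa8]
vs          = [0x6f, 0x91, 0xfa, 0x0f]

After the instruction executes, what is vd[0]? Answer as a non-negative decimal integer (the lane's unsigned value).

lanes per group: 256·1/64 = 4
vl ← min(2, 4) = 2
vd[0] mask-off/keep -> 0x77
vd[1] mask-off/keep -> 0x8c
vd[2] tail/keep -> 0xee
vd[3] tail/keep -> 0xa8

vd[0] = 119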